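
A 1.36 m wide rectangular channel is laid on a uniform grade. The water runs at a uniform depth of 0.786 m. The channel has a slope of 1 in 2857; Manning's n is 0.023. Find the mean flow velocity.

V = 0.415 m/s

Flow area A = b·y = 1.36 × 0.786 = 1.069 m². Wetted perimeter P = b + 2y = 1.36 + 2×0.786 = 2.932 m.
Hydraulic radius R = A/P = 1.069/2.932 = 0.3646 m.
From Manning's equation, V = (1/n) R^(2/3) S^(1/2) = (1/0.023) × 0.3646^(2/3) × 0.00035^(1/2) = 0.415 m/s.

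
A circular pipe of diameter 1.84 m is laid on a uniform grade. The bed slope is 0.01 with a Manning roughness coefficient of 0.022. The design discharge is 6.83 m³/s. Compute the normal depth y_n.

Manning's equation rearranged: A R^(2/3) = nQ / (1·√S) = 0.022 × 6.83 / (√0.01) = 1.503.
Trying y = 1.58 m: A R^(2/3) = 1.645 — too large.
Trying y = 1.43 m: A R^(2/3) = 1.503 — close enough.

y_n = 1.43 m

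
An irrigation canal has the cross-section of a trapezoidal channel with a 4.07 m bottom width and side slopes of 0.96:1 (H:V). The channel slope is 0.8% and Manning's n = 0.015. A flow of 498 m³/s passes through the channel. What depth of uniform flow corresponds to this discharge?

Manning's equation rearranged: A R^(2/3) = nQ / (1·√S) = 0.015 × 498 / (√0.008) = 83.52.
At y = 4.35 m: A R^(2/3) = 61.11 — low.
At y = 5.07 m: A R^(2/3) = 83.46 — ≈ 83.52.

y_n = 5.07 m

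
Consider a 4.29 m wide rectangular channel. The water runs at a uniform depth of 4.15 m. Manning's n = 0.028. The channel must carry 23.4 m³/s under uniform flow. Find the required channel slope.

S = 0.000853

Flow area A = b·y = 4.29 × 4.15 = 17.8 m². Wetted perimeter P = b + 2y = 4.29 + 2×4.15 = 12.59 m.
Hydraulic radius R = A/P = 17.8/12.59 = 1.414 m.
From Manning's equation, S = [nQ / (1 A R^(2/3))]² = [0.028 × 23.4 / (1 × 17.8 × 1.414^(2/3))]² = 0.000853.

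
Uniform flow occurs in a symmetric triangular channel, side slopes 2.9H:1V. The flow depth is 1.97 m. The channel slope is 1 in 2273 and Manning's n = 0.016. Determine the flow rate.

Q = 14.1 m³/s

For a triangular section with side slope z = 2.9: A = zy² = 2.9×1.97² = 11.25 m²; P = 2y√(1+z²) = 2×1.97×3.068 = 12.09 m.
Hydraulic radius R = A/P = 11.25/12.09 = 0.9312 m.
Manning's equation: Q = (1/n) A R^(2/3) S^(1/2) = (1/0.016) × 11.25 × 0.9312^(2/3) × 0.0004399^(1/2) = 14.1 m³/s.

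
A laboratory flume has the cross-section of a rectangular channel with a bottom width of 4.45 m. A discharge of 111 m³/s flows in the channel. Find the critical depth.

For a rectangular channel, critical depth y_c = (q²/g)^(1/3) where q = Q/b = 111/4.45 = 24.94 m²/s.
So y_c = (24.94²/9.81)^(1/3) = 3.99 m.

y_c = 3.99 m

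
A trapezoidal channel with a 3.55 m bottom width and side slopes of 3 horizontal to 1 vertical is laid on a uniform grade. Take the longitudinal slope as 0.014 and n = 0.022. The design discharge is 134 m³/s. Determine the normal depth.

y_n = 2.15 m

Manning's equation rearranged: A R^(2/3) = nQ / (1·√S) = 0.022 × 134 / (√0.014) = 24.92.
Try y = 1.87 m: A R^(2/3) = 18.41 — short.
Try y = 2.64 m: A R^(2/3) = 39.6 — over.
Try y = 2.15 m: A R^(2/3) = 25 — ≈ 24.92.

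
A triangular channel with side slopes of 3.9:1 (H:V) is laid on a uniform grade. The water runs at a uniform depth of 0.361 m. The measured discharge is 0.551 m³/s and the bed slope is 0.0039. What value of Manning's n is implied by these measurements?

n = 0.018

For a triangular section with side slope z = 3.9: A = zy² = 3.9×0.361² = 0.5083 m²; P = 2y√(1+z²) = 2×0.361×4.026 = 2.907 m.
Hydraulic radius R = A/P = 0.5083/2.907 = 0.1748 m.
Rearranging Manning's equation: n = (1/Q) A R^(2/3) S^(1/2) = (1/0.551) × 0.5083 × 0.1748^(2/3) × √0.0039 = 0.018.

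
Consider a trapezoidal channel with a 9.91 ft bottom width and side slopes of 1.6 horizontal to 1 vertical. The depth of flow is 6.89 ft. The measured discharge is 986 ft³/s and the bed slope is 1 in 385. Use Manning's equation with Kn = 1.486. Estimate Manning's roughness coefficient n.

With bottom width b = 9.91 ft and side slope z = 1.6: A = (b + zy)y = (9.91 + 1.6×6.89)×6.89 = 144.2 ft²; P = b + 2y√(1+z²) = 9.91 + 2×6.89×1.887 = 35.91 ft.
Hydraulic radius R = A/P = 144.2/35.91 = 4.017 ft.
Rearranging Manning's equation: n = (1.486/Q) A R^(2/3) S^(1/2) = (1.486/986) × 144.2 × 4.017^(2/3) × √0.002597 = 0.028.

n = 0.028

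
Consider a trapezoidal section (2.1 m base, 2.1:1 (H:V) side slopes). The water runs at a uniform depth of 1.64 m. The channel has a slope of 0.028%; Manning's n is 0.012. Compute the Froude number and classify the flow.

With bottom width b = 2.1 m and side slope z = 2.1: A = (b + zy)y = (2.1 + 2.1×1.64)×1.64 = 9.092 m²; P = b + 2y√(1+z²) = 2.1 + 2×1.64×2.326 = 9.729 m.
Hydraulic radius R = A/P = 9.092/9.729 = 0.9345 m.
V = (1/n) R^(2/3) √S = (1/0.012) × 0.9345^(2/3) × √0.00028 = 1.333 m/s. Hydraulic depth D_h = A/T = 9.092/8.988 = 1.012 m.
Froude number Fr = V/√(g·D_h) = 1.333/√(9.81×1.012) = 0.423, which is less than 1, so the flow is subcritical.

subcritical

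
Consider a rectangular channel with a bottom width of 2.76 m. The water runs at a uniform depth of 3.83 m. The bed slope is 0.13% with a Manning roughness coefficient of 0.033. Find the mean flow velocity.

Flow area A = b·y = 2.76 × 3.83 = 10.57 m². Wetted perimeter P = b + 2y = 2.76 + 2×3.83 = 10.42 m.
Hydraulic radius R = A/P = 10.57/10.42 = 1.014 m.
From Manning's equation, V = (1/n) R^(2/3) S^(1/2) = (1/0.033) × 1.014^(2/3) × 0.0013^(1/2) = 1.1 m/s.

V = 1.1 m/s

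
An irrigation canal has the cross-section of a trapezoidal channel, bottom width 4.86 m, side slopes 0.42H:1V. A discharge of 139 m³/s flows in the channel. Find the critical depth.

At critical depth, Q² T / (g A³) = 1, i.e. A³/T = Q²/g = 139²/9.81 = 1970.
Try y = 3.45 m: A³/T = 1329 — low.
Try y = 4.31 m: A³/T = 2802 — high.
Try y = 3.88 m: A³/T = 1966 — ≈ 1970.

y_c = 3.88 m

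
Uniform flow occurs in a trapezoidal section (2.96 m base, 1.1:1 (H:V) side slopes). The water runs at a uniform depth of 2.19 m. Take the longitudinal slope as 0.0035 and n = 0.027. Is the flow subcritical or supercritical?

With bottom width b = 2.96 m and side slope z = 1.1: A = (b + zy)y = (2.96 + 1.1×2.19)×2.19 = 11.76 m²; P = b + 2y√(1+z²) = 2.96 + 2×2.19×1.487 = 9.471 m.
Hydraulic radius R = A/P = 11.76/9.471 = 1.241 m.
V = (1/n) R^(2/3) √S = (1/0.027) × 1.241^(2/3) × √0.0035 = 2.531 m/s. Hydraulic depth D_h = A/T = 11.76/7.778 = 1.512 m.
Froude number Fr = V/√(g·D_h) = 2.531/√(9.81×1.512) = 0.657, which is less than 1, so the flow is subcritical.

subcritical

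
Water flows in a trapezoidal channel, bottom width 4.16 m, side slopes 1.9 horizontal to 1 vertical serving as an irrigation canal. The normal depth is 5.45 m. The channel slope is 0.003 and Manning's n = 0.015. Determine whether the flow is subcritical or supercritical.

supercritical

With bottom width b = 4.16 m and side slope z = 1.9: A = (b + zy)y = (4.16 + 1.9×5.45)×5.45 = 79.11 m²; P = b + 2y√(1+z²) = 4.16 + 2×5.45×2.147 = 27.56 m.
Hydraulic radius R = A/P = 79.11/27.56 = 2.87 m.
V = (1/n) R^(2/3) √S = (1/0.015) × 2.87^(2/3) × √0.003 = 7.374 m/s. Hydraulic depth D_h = A/T = 79.11/24.87 = 3.181 m.
Froude number Fr = V/√(g·D_h) = 7.374/√(9.81×3.181) = 1.32, which is greater than 1, so the flow is supercritical.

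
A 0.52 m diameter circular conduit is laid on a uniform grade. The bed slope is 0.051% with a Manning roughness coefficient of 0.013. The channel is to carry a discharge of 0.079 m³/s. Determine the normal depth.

y_n = 0.363 m

Manning's equation rearranged: A R^(2/3) = nQ / (1·√S) = 0.013 × 0.079 / (√0.00051) = 0.04548.
Try y = 0.255 m: A R^(2/3) = 0.02636 — short.
Try y = 0.431 m: A R^(2/3) = 0.05504 — over.
Try y = 0.363 m: A R^(2/3) = 0.04546 — close enough.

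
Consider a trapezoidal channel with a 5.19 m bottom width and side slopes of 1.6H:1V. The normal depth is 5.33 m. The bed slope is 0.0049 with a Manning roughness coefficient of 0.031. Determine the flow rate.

With bottom width b = 5.19 m and side slope z = 1.6: A = (b + zy)y = (5.19 + 1.6×5.33)×5.33 = 73.12 m²; P = b + 2y√(1+z²) = 5.19 + 2×5.33×1.887 = 25.3 m.
Hydraulic radius R = A/P = 73.12/25.3 = 2.89 m.
Manning's equation: Q = (1/n) A R^(2/3) S^(1/2) = (1/0.031) × 73.12 × 2.89^(2/3) × 0.0049^(1/2) = 335 m³/s.

Q = 335 m³/s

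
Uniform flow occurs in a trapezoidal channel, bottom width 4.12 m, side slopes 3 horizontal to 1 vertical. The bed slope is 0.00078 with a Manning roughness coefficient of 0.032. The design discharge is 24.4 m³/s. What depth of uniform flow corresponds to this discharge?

y_n = 2.19 m

Manning's equation rearranged: A R^(2/3) = nQ / (1·√S) = 0.032 × 24.4 / (√0.00078) = 27.96.
At y = 2.5 m: A R^(2/3) = 37.34 — high.
At y = 1.83 m: A R^(2/3) = 18.97 — low.
At y = 2.19 m: A R^(2/3) = 27.92 — matches.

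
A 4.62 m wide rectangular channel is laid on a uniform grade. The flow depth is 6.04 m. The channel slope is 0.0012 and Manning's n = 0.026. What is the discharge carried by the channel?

Q = 52.4 m³/s

Flow area A = b·y = 4.62 × 6.04 = 27.9 m². Wetted perimeter P = b + 2y = 4.62 + 2×6.04 = 16.7 m.
Hydraulic radius R = A/P = 27.9/16.7 = 1.671 m.
Manning's equation: Q = (1/n) A R^(2/3) S^(1/2) = (1/0.026) × 27.9 × 1.671^(2/3) × 0.0012^(1/2) = 52.4 m³/s.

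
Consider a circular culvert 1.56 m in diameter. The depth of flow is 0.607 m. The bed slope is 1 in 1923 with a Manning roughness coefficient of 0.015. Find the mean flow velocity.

V = 0.722 m/s

For a circular section of diameter D = 1.56 m at depth y = 0.607 m, the central angle is θ = 2 arccos(1 − 2y/D) = 2.694 rad. Then A = (D²/8)(θ − sin θ) = 0.688 m² and P = Dθ/2 = 2.102 m.
Hydraulic radius R = A/P = 0.688/2.102 = 0.3274 m.
From Manning's equation, V = (1/n) R^(2/3) S^(1/2) = (1/0.015) × 0.3274^(2/3) × 0.00052^(1/2) = 0.722 m/s.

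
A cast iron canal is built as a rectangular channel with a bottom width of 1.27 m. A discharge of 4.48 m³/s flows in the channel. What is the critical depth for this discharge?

y_c = 1.08 m

For a rectangular channel, critical depth y_c = (q²/g)^(1/3) where q = Q/b = 4.48/1.27 = 3.528 m²/s.
So y_c = (3.528²/9.81)^(1/3) = 1.08 m.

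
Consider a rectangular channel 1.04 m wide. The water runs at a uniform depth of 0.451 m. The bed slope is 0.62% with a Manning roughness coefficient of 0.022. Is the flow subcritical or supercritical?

subcritical

Flow area A = b·y = 1.04 × 0.451 = 0.469 m². Wetted perimeter P = b + 2y = 1.04 + 2×0.451 = 1.942 m.
Hydraulic radius R = A/P = 0.469/1.942 = 0.2415 m.
V = (1/n) R^(2/3) √S = (1/0.022) × 0.2415^(2/3) × √0.0062 = 1.388 m/s. Hydraulic depth D_h = A/T = 0.469/1.04 = 0.451 m.
Froude number Fr = V/√(g·D_h) = 1.388/√(9.81×0.451) = 0.66, which is less than 1, so the flow is subcritical.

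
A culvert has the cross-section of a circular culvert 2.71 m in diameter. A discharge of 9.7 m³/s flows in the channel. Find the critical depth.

At critical depth, Q² T / (g A³) = 1, i.e. A³/T = Q²/g = 9.7²/9.81 = 9.591.
At y = 1.09 m: A³/T = 3.847 — too small.
At y = 1.67 m: A³/T = 19.69 — too large.
At y = 1.38 m: A³/T = 9.492 — close enough.

y_c = 1.38 m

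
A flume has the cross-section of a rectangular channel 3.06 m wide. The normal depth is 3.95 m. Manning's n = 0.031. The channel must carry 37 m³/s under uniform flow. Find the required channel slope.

Flow area A = b·y = 3.06 × 3.95 = 12.09 m². Wetted perimeter P = b + 2y = 3.06 + 2×3.95 = 10.96 m.
Hydraulic radius R = A/P = 12.09/10.96 = 1.103 m.
From Manning's equation, S = [nQ / (1 A R^(2/3))]² = [0.031 × 37 / (1 × 12.09 × 1.103^(2/3))]² = 0.0079.

S = 0.0079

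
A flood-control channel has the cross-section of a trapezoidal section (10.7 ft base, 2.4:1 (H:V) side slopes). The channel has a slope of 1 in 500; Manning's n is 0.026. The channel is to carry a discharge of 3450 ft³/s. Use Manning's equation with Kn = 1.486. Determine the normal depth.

y_n = 11 ft

Manning's equation rearranged: A R^(2/3) = nQ / (1.486·√S) = 0.026 × 3450 / (1.486 × √0.002) = 1350.
Try y = 12 ft: A R^(2/3) = 1648 — high.
Try y = 11 ft: A R^(2/3) = 1349 — ≈ 1350.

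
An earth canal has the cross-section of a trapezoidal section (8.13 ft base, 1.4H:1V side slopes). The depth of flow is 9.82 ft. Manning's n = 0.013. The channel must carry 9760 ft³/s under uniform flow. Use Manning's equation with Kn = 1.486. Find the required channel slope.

With bottom width b = 8.13 ft and side slope z = 1.4: A = (b + zy)y = (8.13 + 1.4×9.82)×9.82 = 214.8 ft²; P = b + 2y√(1+z²) = 8.13 + 2×9.82×1.72 = 41.92 ft.
Hydraulic radius R = A/P = 214.8/41.92 = 5.125 ft.
From Manning's equation, S = [nQ / (1.486 A R^(2/3))]² = [0.013 × 9760 / (1.486 × 214.8 × 5.125^(2/3))]² = 0.0179.

S = 0.0179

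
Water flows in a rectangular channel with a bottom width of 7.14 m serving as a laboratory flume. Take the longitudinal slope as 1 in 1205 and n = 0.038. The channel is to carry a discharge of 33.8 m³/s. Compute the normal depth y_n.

Manning's equation rearranged: A R^(2/3) = nQ / (1·√S) = 0.038 × 33.8 / (√0.0008299) = 44.59.
At y = 5.18 m: A R^(2/3) = 60.91 — too large.
At y = 4.07 m: A R^(2/3) = 44.61 — ≈ 44.59.

y_n = 4.07 m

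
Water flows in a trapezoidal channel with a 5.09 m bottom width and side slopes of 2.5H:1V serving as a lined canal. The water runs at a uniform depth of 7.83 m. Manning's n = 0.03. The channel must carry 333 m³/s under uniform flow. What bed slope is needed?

With bottom width b = 5.09 m and side slope z = 2.5: A = (b + zy)y = (5.09 + 2.5×7.83)×7.83 = 193.1 m²; P = b + 2y√(1+z²) = 5.09 + 2×7.83×2.693 = 47.26 m.
Hydraulic radius R = A/P = 193.1/47.26 = 4.087 m.
From Manning's equation, S = [nQ / (1 A R^(2/3))]² = [0.03 × 333 / (1 × 193.1 × 4.087^(2/3))]² = 0.00041.

S = 0.00041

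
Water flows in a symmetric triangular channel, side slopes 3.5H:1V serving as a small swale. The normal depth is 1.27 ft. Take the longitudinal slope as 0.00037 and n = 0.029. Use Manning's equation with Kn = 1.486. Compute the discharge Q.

Q = 4 ft³/s

For a triangular section with side slope z = 3.5: A = zy² = 3.5×1.27² = 5.645 ft²; P = 2y√(1+z²) = 2×1.27×3.64 = 9.246 ft.
Hydraulic radius R = A/P = 5.645/9.246 = 0.6106 ft.
Manning's equation: Q = (1.486/n) A R^(2/3) S^(1/2) = (1.486/0.029) × 5.645 × 0.6106^(2/3) × 0.00037^(1/2) = 4 ft³/s.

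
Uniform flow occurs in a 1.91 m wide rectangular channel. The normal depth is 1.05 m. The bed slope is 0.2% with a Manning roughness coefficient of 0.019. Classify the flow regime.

subcritical

Flow area A = b·y = 1.91 × 1.05 = 2.006 m². Wetted perimeter P = b + 2y = 1.91 + 2×1.05 = 4.01 m.
Hydraulic radius R = A/P = 2.006/4.01 = 0.5001 m.
V = (1/n) R^(2/3) √S = (1/0.019) × 0.5001^(2/3) × √0.002 = 1.483 m/s. Hydraulic depth D_h = A/T = 2.006/1.91 = 1.05 m.
Froude number Fr = V/√(g·D_h) = 1.483/√(9.81×1.05) = 0.462, which is less than 1, so the flow is subcritical.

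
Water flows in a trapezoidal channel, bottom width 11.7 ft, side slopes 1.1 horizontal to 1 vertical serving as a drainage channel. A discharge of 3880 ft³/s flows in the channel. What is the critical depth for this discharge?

y_c = 10.8 ft

At critical depth, Q² T / (g A³) = 1, i.e. A³/T = Q²/g = 3880²/32.2 = 467500.
Trying y = 7.44 ft: A³/T = 115400 — low.
Trying y = 10.8 ft: A³/T = 465800 — ≈ 467500.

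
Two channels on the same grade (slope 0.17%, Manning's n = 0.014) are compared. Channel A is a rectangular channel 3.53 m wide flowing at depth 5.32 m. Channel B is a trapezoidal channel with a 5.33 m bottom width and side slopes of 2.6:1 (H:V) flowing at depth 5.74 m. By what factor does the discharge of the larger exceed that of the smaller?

Channel A: Flow area A = b·y = 3.53 × 5.32 = 18.78 m². Wetted perimeter P = b + 2y = 3.53 + 2×5.32 = 14.17 m. Hydraulic radius R = A/P = 18.78/14.17 = 1.325 m. Q_A = (1/0.014)·18.78·1.325^(2/3)·√0.0017 = 66.73 m³/s.
Channel B: With bottom width b = 5.33 m and side slope z = 2.6: A = (b + zy)y = (5.33 + 2.6×5.74)×5.74 = 116.3 m²; P = b + 2y√(1+z²) = 5.33 + 2×5.74×2.786 = 37.31 m. Hydraulic radius R = A/P = 116.3/37.31 = 3.116 m. Q_B = (1/0.014)·116.3·3.116^(2/3)·√0.0017 = 730.4 m³/s.
The larger discharge is 730.4 m³/s and the smaller is 66.73 m³/s; the ratio is 10.9.

10.9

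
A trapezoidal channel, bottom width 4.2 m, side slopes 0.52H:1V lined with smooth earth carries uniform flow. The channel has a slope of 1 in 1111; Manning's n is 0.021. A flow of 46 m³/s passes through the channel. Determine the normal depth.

Manning's equation rearranged: A R^(2/3) = nQ / (1·√S) = 0.021 × 46 / (√0.0009001) = 32.2.
Try y = 2.81 m: A R^(2/3) = 20.94 — short.
Try y = 4.61 m: A R^(2/3) = 49.62 — over.
Try y = 3.61 m: A R^(2/3) = 32.2 — matches.

y_n = 3.61 m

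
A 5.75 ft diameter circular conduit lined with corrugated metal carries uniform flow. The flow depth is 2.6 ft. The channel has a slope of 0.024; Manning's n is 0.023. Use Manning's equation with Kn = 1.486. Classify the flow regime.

For a circular section of diameter D = 5.75 ft at depth y = 2.6 ft, the central angle is θ = 2 arccos(1 − 2y/D) = 2.95 rad. Then A = (D²/8)(θ − sin θ) = 11.4 ft² and P = Dθ/2 = 8.481 ft.
Hydraulic radius R = A/P = 11.4/8.481 = 1.345 ft.
V = (1.486/n) R^(2/3) √S = (1.486/0.023) × 1.345^(2/3) × √0.024 = 12.19 ft/s. Hydraulic depth D_h = A/T = 11.4/5.724 = 1.993 ft.
Froude number Fr = V/√(g·D_h) = 12.19/√(32.2×1.993) = 1.52, which is greater than 1, so the flow is supercritical.

supercritical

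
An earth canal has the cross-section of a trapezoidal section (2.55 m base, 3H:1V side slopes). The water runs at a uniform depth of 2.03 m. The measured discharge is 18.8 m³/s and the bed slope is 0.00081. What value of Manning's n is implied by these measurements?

n = 0.029

With bottom width b = 2.55 m and side slope z = 3: A = (b + zy)y = (2.55 + 3×2.03)×2.03 = 17.54 m²; P = b + 2y√(1+z²) = 2.55 + 2×2.03×3.162 = 15.39 m.
Hydraulic radius R = A/P = 17.54/15.39 = 1.14 m.
Rearranging Manning's equation: n = (1/Q) A R^(2/3) S^(1/2) = (1/18.8) × 17.54 × 1.14^(2/3) × √0.00081 = 0.029.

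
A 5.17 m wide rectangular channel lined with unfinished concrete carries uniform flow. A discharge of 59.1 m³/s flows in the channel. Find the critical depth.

y_c = 2.37 m

For a rectangular channel, critical depth y_c = (q²/g)^(1/3) where q = Q/b = 59.1/5.17 = 11.43 m²/s.
So y_c = (11.43²/9.81)^(1/3) = 2.37 m.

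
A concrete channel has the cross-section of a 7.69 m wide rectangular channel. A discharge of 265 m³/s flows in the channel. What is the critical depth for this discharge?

y_c = 4.95 m

For a rectangular channel, critical depth y_c = (q²/g)^(1/3) where q = Q/b = 265/7.69 = 34.46 m²/s.
So y_c = (34.46²/9.81)^(1/3) = 4.95 m.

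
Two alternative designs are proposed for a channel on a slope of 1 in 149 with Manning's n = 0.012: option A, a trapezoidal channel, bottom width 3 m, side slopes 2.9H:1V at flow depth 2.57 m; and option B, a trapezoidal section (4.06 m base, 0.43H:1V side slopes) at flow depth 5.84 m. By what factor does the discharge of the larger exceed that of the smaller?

Channel A: With bottom width b = 3 m and side slope z = 2.9: A = (b + zy)y = (3 + 2.9×2.57)×2.57 = 26.86 m²; P = b + 2y√(1+z²) = 3 + 2×2.57×3.068 = 18.77 m. Hydraulic radius R = A/P = 26.86/18.77 = 1.431 m. Q_A = (1/0.012)·26.86·1.431^(2/3)·√0.006711 = 232.9 m³/s.
Channel B: With bottom width b = 4.06 m and side slope z = 0.43: A = (b + zy)y = (4.06 + 0.43×5.84)×5.84 = 38.38 m²; P = b + 2y√(1+z²) = 4.06 + 2×5.84×1.089 = 16.77 m. Hydraulic radius R = A/P = 38.38/16.77 = 2.288 m. Q_B = (1/0.012)·38.38·2.288^(2/3)·√0.006711 = 454.9 m³/s.
The larger discharge is 454.9 m³/s and the smaller is 232.9 m³/s; the ratio is 1.95.

1.95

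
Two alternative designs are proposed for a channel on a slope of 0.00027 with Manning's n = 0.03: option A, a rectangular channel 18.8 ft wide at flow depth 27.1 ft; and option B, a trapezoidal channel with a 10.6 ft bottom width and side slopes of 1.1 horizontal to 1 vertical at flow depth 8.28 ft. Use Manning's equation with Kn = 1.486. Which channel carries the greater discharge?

Channel A: Flow area A = b·y = 18.8 × 27.1 = 509.5 ft². Wetted perimeter P = b + 2y = 18.8 + 2×27.1 = 73 ft. Hydraulic radius R = A/P = 509.5/73 = 6.979 ft. Q_A = (1.486/0.03)·509.5·6.979^(2/3)·√0.00027 = 1514 ft³/s.
Channel B: With bottom width b = 10.6 ft and side slope z = 1.1: A = (b + zy)y = (10.6 + 1.1×8.28)×8.28 = 163.2 ft²; P = b + 2y√(1+z²) = 10.6 + 2×8.28×1.487 = 35.22 ft. Hydraulic radius R = A/P = 163.2/35.22 = 4.633 ft. Q_B = (1.486/0.03)·163.2·4.633^(2/3)·√0.00027 = 369.1 ft³/s.
Q_A = 1514 ft³/s vs Q_B = 369.1 ft³/s, so channel A carries more.

channel A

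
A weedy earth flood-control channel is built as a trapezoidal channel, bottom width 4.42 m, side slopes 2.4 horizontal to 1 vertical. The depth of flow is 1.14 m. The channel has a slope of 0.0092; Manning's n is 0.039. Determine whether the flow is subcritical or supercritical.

subcritical

With bottom width b = 4.42 m and side slope z = 2.4: A = (b + zy)y = (4.42 + 2.4×1.14)×1.14 = 8.158 m²; P = b + 2y√(1+z²) = 4.42 + 2×1.14×2.6 = 10.35 m.
Hydraulic radius R = A/P = 8.158/10.35 = 0.7883 m.
V = (1/n) R^(2/3) √S = (1/0.039) × 0.7883^(2/3) × √0.0092 = 2.099 m/s. Hydraulic depth D_h = A/T = 8.158/9.892 = 0.8247 m.
Froude number Fr = V/√(g·D_h) = 2.099/√(9.81×0.8247) = 0.738, which is less than 1, so the flow is subcritical.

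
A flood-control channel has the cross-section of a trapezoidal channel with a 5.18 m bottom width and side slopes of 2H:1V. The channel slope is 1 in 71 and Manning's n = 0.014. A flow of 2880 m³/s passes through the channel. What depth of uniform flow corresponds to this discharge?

Manning's equation rearranged: A R^(2/3) = nQ / (1·√S) = 0.014 × 2880 / (√0.01408) = 339.7.
At y = 8.57 m: A R^(2/3) = 513.4 — over.
At y = 5.13 m: A R^(2/3) = 158 — short.
At y = 7.18 m: A R^(2/3) = 339.4 — close enough.

y_n = 7.18 m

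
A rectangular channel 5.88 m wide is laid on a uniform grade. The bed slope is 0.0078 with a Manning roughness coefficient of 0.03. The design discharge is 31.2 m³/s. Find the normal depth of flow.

Manning's equation rearranged: A R^(2/3) = nQ / (1·√S) = 0.03 × 31.2 / (√0.0078) = 10.6.
Trying y = 2.08 m: A R^(2/3) = 13.95 — high.
Trying y = 1.71 m: A R^(2/3) = 10.59 — ≈ 10.6.

y_n = 1.71 m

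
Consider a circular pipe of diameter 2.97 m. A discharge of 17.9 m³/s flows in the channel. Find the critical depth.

y_c = 1.85 m

At critical depth, Q² T / (g A³) = 1, i.e. A³/T = Q²/g = 17.9²/9.81 = 32.66.
Trying y = 2.09 m: A³/T = 52.13 — over.
Trying y = 1.45 m: A³/T = 12.78 — short.
Trying y = 1.85 m: A³/T = 32.44 — matches.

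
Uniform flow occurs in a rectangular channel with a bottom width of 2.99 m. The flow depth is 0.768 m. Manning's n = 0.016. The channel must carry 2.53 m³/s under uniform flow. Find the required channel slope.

Flow area A = b·y = 2.99 × 0.768 = 2.296 m². Wetted perimeter P = b + 2y = 2.99 + 2×0.768 = 4.526 m.
Hydraulic radius R = A/P = 2.296/4.526 = 0.5074 m.
From Manning's equation, S = [nQ / (1 A R^(2/3))]² = [0.016 × 2.53 / (1 × 2.296 × 0.5074^(2/3))]² = 0.000768.

S = 0.000768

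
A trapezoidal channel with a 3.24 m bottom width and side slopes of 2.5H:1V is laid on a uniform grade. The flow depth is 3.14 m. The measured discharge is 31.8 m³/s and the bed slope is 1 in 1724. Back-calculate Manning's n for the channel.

With bottom width b = 3.24 m and side slope z = 2.5: A = (b + zy)y = (3.24 + 2.5×3.14)×3.14 = 34.82 m²; P = b + 2y√(1+z²) = 3.24 + 2×3.14×2.693 = 20.15 m.
Hydraulic radius R = A/P = 34.82/20.15 = 1.728 m.
Rearranging Manning's equation: n = (1/Q) A R^(2/3) S^(1/2) = (1/31.8) × 34.82 × 1.728^(2/3) × √0.00058 = 0.038.

n = 0.038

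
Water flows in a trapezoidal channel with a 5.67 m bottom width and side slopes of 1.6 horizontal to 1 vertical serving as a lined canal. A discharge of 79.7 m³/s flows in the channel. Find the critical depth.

y_c = 2.2 m

At critical depth, Q² T / (g A³) = 1, i.e. A³/T = Q²/g = 79.7²/9.81 = 647.5.
Trying y = 2.7 m: A³/T = 1371 — too large.
Trying y = 1.81 m: A³/T = 325.2 — too small.
Trying y = 2.2 m: A³/T = 650.2 — close enough.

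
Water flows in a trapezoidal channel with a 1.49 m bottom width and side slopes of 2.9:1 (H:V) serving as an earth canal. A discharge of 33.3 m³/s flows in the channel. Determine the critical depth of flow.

y_c = 1.69 m

At critical depth, Q² T / (g A³) = 1, i.e. A³/T = Q²/g = 33.3²/9.81 = 113.
At y = 2 m: A³/T = 236.8 — over.
At y = 1.38 m: A³/T = 45.85 — short.
At y = 1.69 m: A³/T = 111.6 — ≈ 113.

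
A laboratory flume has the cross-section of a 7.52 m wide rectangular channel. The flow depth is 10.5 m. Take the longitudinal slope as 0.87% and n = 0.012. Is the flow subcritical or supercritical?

Flow area A = b·y = 7.52 × 10.5 = 78.96 m². Wetted perimeter P = b + 2y = 7.52 + 2×10.5 = 28.52 m.
Hydraulic radius R = A/P = 78.96/28.52 = 2.769 m.
V = (1/n) R^(2/3) √S = (1/0.012) × 2.769^(2/3) × √0.0087 = 15.33 m/s. Hydraulic depth D_h = A/T = 78.96/7.52 = 10.5 m.
Froude number Fr = V/√(g·D_h) = 15.33/√(9.81×10.5) = 1.51, which is greater than 1, so the flow is supercritical.

supercritical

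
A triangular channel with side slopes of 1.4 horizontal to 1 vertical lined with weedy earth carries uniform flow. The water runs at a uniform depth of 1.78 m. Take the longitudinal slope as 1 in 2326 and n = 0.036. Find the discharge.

For a triangular section with side slope z = 1.4: A = zy² = 1.4×1.78² = 4.436 m²; P = 2y√(1+z²) = 2×1.78×1.72 = 6.125 m.
Hydraulic radius R = A/P = 4.436/6.125 = 0.7242 m.
Manning's equation: Q = (1/n) A R^(2/3) S^(1/2) = (1/0.036) × 4.436 × 0.7242^(2/3) × 0.0004299^(1/2) = 2.06 m³/s.

Q = 2.06 m³/s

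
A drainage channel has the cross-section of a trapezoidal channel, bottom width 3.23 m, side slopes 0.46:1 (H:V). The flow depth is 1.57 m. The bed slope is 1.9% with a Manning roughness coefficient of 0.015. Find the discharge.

Q = 54.2 m³/s

With bottom width b = 3.23 m and side slope z = 0.46: A = (b + zy)y = (3.23 + 0.46×1.57)×1.57 = 6.205 m²; P = b + 2y√(1+z²) = 3.23 + 2×1.57×1.101 = 6.686 m.
Hydraulic radius R = A/P = 6.205/6.686 = 0.928 m.
Manning's equation: Q = (1/n) A R^(2/3) S^(1/2) = (1/0.015) × 6.205 × 0.928^(2/3) × 0.019^(1/2) = 54.2 m³/s.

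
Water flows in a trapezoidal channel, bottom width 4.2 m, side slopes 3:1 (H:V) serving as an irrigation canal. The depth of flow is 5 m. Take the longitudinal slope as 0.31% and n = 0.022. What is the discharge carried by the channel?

Q = 469 m³/s

With bottom width b = 4.2 m and side slope z = 3: A = (b + zy)y = (4.2 + 3×5)×5 = 96 m²; P = b + 2y√(1+z²) = 4.2 + 2×5×3.162 = 35.82 m.
Hydraulic radius R = A/P = 96/35.82 = 2.68 m.
Manning's equation: Q = (1/n) A R^(2/3) S^(1/2) = (1/0.022) × 96 × 2.68^(2/3) × 0.0031^(1/2) = 469 m³/s.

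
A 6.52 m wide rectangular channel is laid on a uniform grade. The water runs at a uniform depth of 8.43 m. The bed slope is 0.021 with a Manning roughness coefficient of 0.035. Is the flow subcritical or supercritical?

subcritical

Flow area A = b·y = 6.52 × 8.43 = 54.96 m². Wetted perimeter P = b + 2y = 6.52 + 2×8.43 = 23.38 m.
Hydraulic radius R = A/P = 54.96/23.38 = 2.351 m.
V = (1/n) R^(2/3) √S = (1/0.035) × 2.351^(2/3) × √0.021 = 7.32 m/s. Hydraulic depth D_h = A/T = 54.96/6.52 = 8.43 m.
Froude number Fr = V/√(g·D_h) = 7.32/√(9.81×8.43) = 0.805, which is less than 1, so the flow is subcritical.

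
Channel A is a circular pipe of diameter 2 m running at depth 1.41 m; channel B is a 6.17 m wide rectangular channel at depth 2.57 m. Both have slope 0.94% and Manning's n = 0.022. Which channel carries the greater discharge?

Channel A: For a circular section of diameter D = 2 m at depth y = 1.41 m, the central angle is θ = 2 arccos(1 − 2y/D) = 3.987 rad. Then A = (D²/8)(θ − sin θ) = 2.367 m² and P = Dθ/2 = 3.987 m. Hydraulic radius R = A/P = 2.367/3.987 = 0.5938 m. Q_A = (1/0.022)·2.367·0.5938^(2/3)·√0.0094 = 7.37 m³/s.
Channel B: Flow area A = b·y = 6.17 × 2.57 = 15.86 m². Wetted perimeter P = b + 2y = 6.17 + 2×2.57 = 11.31 m. Hydraulic radius R = A/P = 15.86/11.31 = 1.402 m. Q_B = (1/0.022)·15.86·1.402^(2/3)·√0.0094 = 87.54 m³/s.
Q_A = 7.37 m³/s vs Q_B = 87.54 m³/s, so channel B carries more.

channel B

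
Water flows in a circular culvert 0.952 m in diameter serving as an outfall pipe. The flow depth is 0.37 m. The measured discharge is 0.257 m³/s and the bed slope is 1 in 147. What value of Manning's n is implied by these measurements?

n = 0.028

For a circular section of diameter D = 0.952 m at depth y = 0.37 m, the central angle is θ = 2 arccos(1 − 2y/D) = 2.692 rad. Then A = (D²/8)(θ − sin θ) = 0.2558 m² and P = Dθ/2 = 1.282 m.
Hydraulic radius R = A/P = 0.2558/1.282 = 0.1996 m.
Rearranging Manning's equation: n = (1/Q) A R^(2/3) S^(1/2) = (1/0.257) × 0.2558 × 0.1996^(2/3) × √0.006803 = 0.028.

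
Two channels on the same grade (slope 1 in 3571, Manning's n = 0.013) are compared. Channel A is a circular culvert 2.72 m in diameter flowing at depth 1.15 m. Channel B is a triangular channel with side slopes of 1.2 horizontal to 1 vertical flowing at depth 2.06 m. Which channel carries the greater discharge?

channel B

Channel A: For a circular section of diameter D = 2.72 m at depth y = 1.15 m, the central angle is θ = 2 arccos(1 − 2y/D) = 2.832 rad. Then A = (D²/8)(θ − sin θ) = 2.336 m² and P = Dθ/2 = 3.851 m. Hydraulic radius R = A/P = 2.336/3.851 = 0.6067 m. Q_A = (1/0.013)·2.336·0.6067^(2/3)·√0.00028 = 2.155 m³/s.
Channel B: For a triangular section with side slope z = 1.2: A = zy² = 1.2×2.06² = 5.092 m²; P = 2y√(1+z²) = 2×2.06×1.562 = 6.436 m. Hydraulic radius R = A/P = 5.092/6.436 = 0.7913 m. Q_B = (1/0.013)·5.092·0.7913^(2/3)·√0.00028 = 5.608 m³/s.
Q_A = 2.155 m³/s vs Q_B = 5.608 m³/s, so channel B carries more.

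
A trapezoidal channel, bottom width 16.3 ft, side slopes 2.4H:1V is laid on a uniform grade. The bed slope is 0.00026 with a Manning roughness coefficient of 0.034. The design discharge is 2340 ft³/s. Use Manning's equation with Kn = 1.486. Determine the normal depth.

y_n = 15.2 ft

Manning's equation rearranged: A R^(2/3) = nQ / (1.486·√S) = 0.034 × 2340 / (1.486 × √0.00026) = 3320.
Try y = 16.6 ft: A R^(2/3) = 4056 — over.
Try y = 15.2 ft: A R^(2/3) = 3319 — ≈ 3320.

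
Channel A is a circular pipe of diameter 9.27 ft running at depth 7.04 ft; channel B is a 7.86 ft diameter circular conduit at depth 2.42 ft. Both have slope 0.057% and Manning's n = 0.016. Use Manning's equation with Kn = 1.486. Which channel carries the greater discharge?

Channel A: For a circular section of diameter D = 9.27 ft at depth y = 7.04 ft, the central angle is θ = 2 arccos(1 − 2y/D) = 4.233 rad. Then A = (D²/8)(θ − sin θ) = 54.99 ft² and P = Dθ/2 = 19.62 ft. Hydraulic radius R = A/P = 54.99/19.62 = 2.803 ft. Q_A = (1.486/0.016)·54.99·2.803^(2/3)·√0.00057 = 242.4 ft³/s.
Channel B: For a circular section of diameter D = 7.86 ft at depth y = 2.42 ft, the central angle is θ = 2 arccos(1 − 2y/D) = 2.353 rad. Then A = (D²/8)(θ − sin θ) = 12.69 ft² and P = Dθ/2 = 9.247 ft. Hydraulic radius R = A/P = 12.69/9.247 = 1.372 ft. Q_B = (1.486/0.016)·12.69·1.372^(2/3)·√0.00057 = 34.75 ft³/s.
Q_A = 242.4 ft³/s vs Q_B = 34.75 ft³/s, so channel A carries more.

channel A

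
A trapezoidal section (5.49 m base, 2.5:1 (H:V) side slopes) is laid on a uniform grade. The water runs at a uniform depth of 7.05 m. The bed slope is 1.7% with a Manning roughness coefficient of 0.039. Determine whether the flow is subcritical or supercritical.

supercritical

With bottom width b = 5.49 m and side slope z = 2.5: A = (b + zy)y = (5.49 + 2.5×7.05)×7.05 = 163 m²; P = b + 2y√(1+z²) = 5.49 + 2×7.05×2.693 = 43.46 m.
Hydraulic radius R = A/P = 163/43.46 = 3.75 m.
V = (1/n) R^(2/3) √S = (1/0.039) × 3.75^(2/3) × √0.017 = 8.07 m/s. Hydraulic depth D_h = A/T = 163/40.74 = 4 m.
Froude number Fr = V/√(g·D_h) = 8.07/√(9.81×4) = 1.29, which is greater than 1, so the flow is supercritical.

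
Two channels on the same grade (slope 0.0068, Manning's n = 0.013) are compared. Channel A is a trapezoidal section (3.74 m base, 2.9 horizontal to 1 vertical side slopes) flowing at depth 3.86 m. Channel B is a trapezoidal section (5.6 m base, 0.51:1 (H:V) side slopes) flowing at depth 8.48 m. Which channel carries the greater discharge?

channel B

Channel A: With bottom width b = 3.74 m and side slope z = 2.9: A = (b + zy)y = (3.74 + 2.9×3.86)×3.86 = 57.65 m²; P = b + 2y√(1+z²) = 3.74 + 2×3.86×3.068 = 27.42 m. Hydraulic radius R = A/P = 57.65/27.42 = 2.102 m. Q_A = (1/0.013)·57.65·2.102^(2/3)·√0.0068 = 600.1 m³/s.
Channel B: With bottom width b = 5.6 m and side slope z = 0.51: A = (b + zy)y = (5.6 + 0.51×8.48)×8.48 = 84.16 m²; P = b + 2y√(1+z²) = 5.6 + 2×8.48×1.123 = 24.64 m. Hydraulic radius R = A/P = 84.16/24.64 = 3.416 m. Q_B = (1/0.013)·84.16·3.416^(2/3)·√0.0068 = 1211 m³/s.
Q_A = 600.1 m³/s vs Q_B = 1211 m³/s, so channel B carries more.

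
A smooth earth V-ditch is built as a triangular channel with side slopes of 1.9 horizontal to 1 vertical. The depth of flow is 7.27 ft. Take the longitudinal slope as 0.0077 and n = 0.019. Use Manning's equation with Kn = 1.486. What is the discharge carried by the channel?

For a triangular section with side slope z = 1.9: A = zy² = 1.9×7.27² = 100.4 ft²; P = 2y√(1+z²) = 2×7.27×2.147 = 31.22 ft.
Hydraulic radius R = A/P = 100.4/31.22 = 3.217 ft.
Manning's equation: Q = (1.486/n) A R^(2/3) S^(1/2) = (1.486/0.019) × 100.4 × 3.217^(2/3) × 0.0077^(1/2) = 1500 ft³/s.

Q = 1500 ft³/s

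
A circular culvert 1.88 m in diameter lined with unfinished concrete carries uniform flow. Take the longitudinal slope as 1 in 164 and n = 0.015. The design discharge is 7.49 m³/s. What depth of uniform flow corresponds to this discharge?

y_n = 1.34 m

Manning's equation rearranged: A R^(2/3) = nQ / (1·√S) = 0.015 × 7.49 / (√0.006098) = 1.439.
Trying y = 1.6 m: A R^(2/3) = 1.731 — too large.
Trying y = 0.98 m: A R^(2/3) = 0.8999 — too small.
Trying y = 1.34 m: A R^(2/3) = 1.438 — matches.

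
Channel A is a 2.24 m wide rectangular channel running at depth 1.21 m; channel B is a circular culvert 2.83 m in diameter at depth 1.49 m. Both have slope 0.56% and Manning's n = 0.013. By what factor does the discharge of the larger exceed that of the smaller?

1.44

Channel A: Flow area A = b·y = 2.24 × 1.21 = 2.71 m². Wetted perimeter P = b + 2y = 2.24 + 2×1.21 = 4.66 m. Hydraulic radius R = A/P = 2.71/4.66 = 0.5816 m. Q_A = (1/0.013)·2.71·0.5816^(2/3)·√0.0056 = 10.87 m³/s.
Channel B: For a circular section of diameter D = 2.83 m at depth y = 1.49 m, the central angle is θ = 2 arccos(1 − 2y/D) = 3.248 rad. Then A = (D²/8)(θ − sin θ) = 3.357 m² and P = Dθ/2 = 4.595 m. Hydraulic radius R = A/P = 3.357/4.595 = 0.7306 m. Q_B = (1/0.013)·3.357·0.7306^(2/3)·√0.0056 = 15.68 m³/s.
The larger discharge is 15.68 m³/s and the smaller is 10.87 m³/s; the ratio is 1.44.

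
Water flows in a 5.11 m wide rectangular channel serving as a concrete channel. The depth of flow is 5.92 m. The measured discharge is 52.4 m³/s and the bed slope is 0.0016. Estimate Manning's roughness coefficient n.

Flow area A = b·y = 5.11 × 5.92 = 30.25 m². Wetted perimeter P = b + 2y = 5.11 + 2×5.92 = 16.95 m.
Hydraulic radius R = A/P = 30.25/16.95 = 1.785 m.
Rearranging Manning's equation: n = (1/Q) A R^(2/3) S^(1/2) = (1/52.4) × 30.25 × 1.785^(2/3) × √0.0016 = 0.034.

n = 0.034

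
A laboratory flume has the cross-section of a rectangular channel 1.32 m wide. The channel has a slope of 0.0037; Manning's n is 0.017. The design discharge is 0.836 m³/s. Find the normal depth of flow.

Manning's equation rearranged: A R^(2/3) = nQ / (1·√S) = 0.017 × 0.836 / (√0.0037) = 0.2336.
Trying y = 0.321 m: A R^(2/3) = 0.1525 — short.
Trying y = 0.507 m: A R^(2/3) = 0.291 — over.
Trying y = 0.433 m: A R^(2/3) = 0.2337 — close enough.

y_n = 0.433 m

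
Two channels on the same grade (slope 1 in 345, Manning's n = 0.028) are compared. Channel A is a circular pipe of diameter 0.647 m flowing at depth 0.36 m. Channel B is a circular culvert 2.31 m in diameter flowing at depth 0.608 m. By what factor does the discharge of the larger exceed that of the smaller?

Channel A: For a circular section of diameter D = 0.647 m at depth y = 0.36 m, the central angle is θ = 2 arccos(1 − 2y/D) = 3.368 rad. Then A = (D²/8)(θ − sin θ) = 0.188 m² and P = Dθ/2 = 1.089 m. Hydraulic radius R = A/P = 0.188/1.089 = 0.1725 m. Q_A = (1/0.028)·0.188·0.1725^(2/3)·√0.002899 = 0.112 m³/s.
Channel B: For a circular section of diameter D = 2.31 m at depth y = 0.608 m, the central angle is θ = 2 arccos(1 − 2y/D) = 2.155 rad. Then A = (D²/8)(θ − sin θ) = 0.8809 m² and P = Dθ/2 = 2.489 m. Hydraulic radius R = A/P = 0.8809/2.489 = 0.3539 m. Q_B = (1/0.028)·0.8809·0.3539^(2/3)·√0.002899 = 0.8475 m³/s.
The larger discharge is 0.8475 m³/s and the smaller is 0.112 m³/s; the ratio is 7.57.

7.57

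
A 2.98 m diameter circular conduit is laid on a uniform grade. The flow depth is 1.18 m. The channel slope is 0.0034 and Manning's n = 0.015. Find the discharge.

Q = 7.37 m³/s

For a circular section of diameter D = 2.98 m at depth y = 1.18 m, the central angle is θ = 2 arccos(1 − 2y/D) = 2.722 rad. Then A = (D²/8)(θ − sin θ) = 2.57 m² and P = Dθ/2 = 4.056 m.
Hydraulic radius R = A/P = 2.57/4.056 = 0.6336 m.
Manning's equation: Q = (1/n) A R^(2/3) S^(1/2) = (1/0.015) × 2.57 × 0.6336^(2/3) × 0.0034^(1/2) = 7.37 m³/s.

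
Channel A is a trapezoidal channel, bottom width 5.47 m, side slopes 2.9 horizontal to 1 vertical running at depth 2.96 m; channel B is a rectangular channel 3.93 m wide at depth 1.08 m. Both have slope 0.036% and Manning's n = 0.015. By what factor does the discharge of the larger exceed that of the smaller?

Channel A: With bottom width b = 5.47 m and side slope z = 2.9: A = (b + zy)y = (5.47 + 2.9×2.96)×2.96 = 41.6 m²; P = b + 2y√(1+z²) = 5.47 + 2×2.96×3.068 = 23.63 m. Hydraulic radius R = A/P = 41.6/23.63 = 1.76 m. Q_A = (1/0.015)·41.6·1.76^(2/3)·√0.00036 = 76.72 m³/s.
Channel B: Flow area A = b·y = 3.93 × 1.08 = 4.244 m². Wetted perimeter P = b + 2y = 3.93 + 2×1.08 = 6.09 m. Hydraulic radius R = A/P = 4.244/6.09 = 0.6969 m. Q_B = (1/0.015)·4.244·0.6969^(2/3)·√0.00036 = 4.22 m³/s.
The larger discharge is 76.72 m³/s and the smaller is 4.22 m³/s; the ratio is 18.2.

18.2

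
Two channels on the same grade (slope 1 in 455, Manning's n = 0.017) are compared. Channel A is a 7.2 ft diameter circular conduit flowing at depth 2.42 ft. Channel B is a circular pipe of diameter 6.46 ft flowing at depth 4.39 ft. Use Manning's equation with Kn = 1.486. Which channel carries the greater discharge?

Channel A: For a circular section of diameter D = 7.2 ft at depth y = 2.42 ft, the central angle is θ = 2 arccos(1 − 2y/D) = 2.474 rad. Then A = (D²/8)(θ − sin θ) = 12.02 ft² and P = Dθ/2 = 8.905 ft. Hydraulic radius R = A/P = 12.02/8.905 = 1.349 ft. Q_A = (1.486/0.017)·12.02·1.349^(2/3)·√0.002198 = 60.13 ft³/s.
Channel B: For a circular section of diameter D = 6.46 ft at depth y = 4.39 ft, the central angle is θ = 2 arccos(1 − 2y/D) = 3.876 rad. Then A = (D²/8)(θ − sin θ) = 23.72 ft² and P = Dθ/2 = 12.52 ft. Hydraulic radius R = A/P = 23.72/12.52 = 1.894 ft. Q_B = (1.486/0.017)·23.72·1.894^(2/3)·√0.002198 = 148.8 ft³/s.
Q_A = 60.13 ft³/s vs Q_B = 148.8 ft³/s, so channel B carries more.

channel B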